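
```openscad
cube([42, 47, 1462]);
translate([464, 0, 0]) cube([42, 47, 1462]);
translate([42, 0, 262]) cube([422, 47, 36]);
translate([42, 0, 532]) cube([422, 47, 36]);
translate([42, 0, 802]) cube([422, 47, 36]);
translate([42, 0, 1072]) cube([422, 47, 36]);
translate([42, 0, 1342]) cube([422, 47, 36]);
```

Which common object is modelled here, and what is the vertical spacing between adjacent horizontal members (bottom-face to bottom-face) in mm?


A ladder. The rung spacing is 270 mm.

Two tall 42×47 posts with 5 short bars between them — a ladder. Adjacent rungs sit at z = 262 and z = 532, so the spacing is 532 − 262 = 270 mm.


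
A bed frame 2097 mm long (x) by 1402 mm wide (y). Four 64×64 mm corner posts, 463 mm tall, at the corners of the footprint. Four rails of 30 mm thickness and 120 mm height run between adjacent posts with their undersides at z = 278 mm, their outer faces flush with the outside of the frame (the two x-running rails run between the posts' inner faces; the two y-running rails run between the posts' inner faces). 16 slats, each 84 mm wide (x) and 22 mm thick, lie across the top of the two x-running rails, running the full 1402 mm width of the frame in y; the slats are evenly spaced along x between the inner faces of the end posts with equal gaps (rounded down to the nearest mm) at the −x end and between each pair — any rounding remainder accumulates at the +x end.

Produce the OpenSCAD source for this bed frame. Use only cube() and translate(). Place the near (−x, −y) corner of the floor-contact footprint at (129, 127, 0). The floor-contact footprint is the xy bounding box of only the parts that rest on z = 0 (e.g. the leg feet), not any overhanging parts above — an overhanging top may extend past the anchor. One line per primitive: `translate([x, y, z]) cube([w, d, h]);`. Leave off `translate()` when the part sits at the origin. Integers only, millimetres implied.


translate([129, 127, 0]) cube([64, 64, 463]);
translate([129, 1465, 0]) cube([64, 64, 463]);
translate([2162, 127, 0]) cube([64, 64, 463]);
translate([2162, 1465, 0]) cube([64, 64, 463]);
translate([193, 127, 278]) cube([1969, 30, 120]);
translate([193, 1499, 278]) cube([1969, 30, 120]);
translate([129, 191, 278]) cube([30, 1274, 120]);
translate([2196, 191, 278]) cube([30, 1274, 120]);
translate([229, 127, 398]) cube([84, 1402, 22]);
translate([349, 127, 398]) cube([84, 1402, 22]);
translate([469, 127, 398]) cube([84, 1402, 22]);
translate([589, 127, 398]) cube([84, 1402, 22]);
translate([709, 127, 398]) cube([84, 1402, 22]);
translate([829, 127, 398]) cube([84, 1402, 22]);
translate([949, 127, 398]) cube([84, 1402, 22]);
translate([1069, 127, 398]) cube([84, 1402, 22]);
translate([1189, 127, 398]) cube([84, 1402, 22]);
translate([1309, 127, 398]) cube([84, 1402, 22]);
translate([1429, 127, 398]) cube([84, 1402, 22]);
translate([1549, 127, 398]) cube([84, 1402, 22]);
translate([1669, 127, 398]) cube([84, 1402, 22]);
translate([1789, 127, 398]) cube([84, 1402, 22]);
translate([1909, 127, 398]) cube([84, 1402, 22]);
translate([2029, 127, 398]) cube([84, 1402, 22]);


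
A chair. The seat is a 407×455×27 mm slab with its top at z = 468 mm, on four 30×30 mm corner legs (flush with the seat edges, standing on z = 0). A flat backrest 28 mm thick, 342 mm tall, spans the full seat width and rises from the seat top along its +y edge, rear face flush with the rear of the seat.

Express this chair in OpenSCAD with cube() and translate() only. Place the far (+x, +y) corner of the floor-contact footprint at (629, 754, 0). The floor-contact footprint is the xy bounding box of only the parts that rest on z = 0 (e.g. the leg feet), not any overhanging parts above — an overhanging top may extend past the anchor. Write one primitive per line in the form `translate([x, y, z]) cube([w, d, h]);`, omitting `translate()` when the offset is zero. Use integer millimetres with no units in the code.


translate([222, 299, 441]) cube([407, 455, 27]);
translate([222, 299, 0]) cube([30, 30, 441]);
translate([599, 299, 0]) cube([30, 30, 441]);
translate([222, 724, 0]) cube([30, 30, 441]);
translate([599, 724, 0]) cube([30, 30, 441]);
translate([222, 726, 468]) cube([407, 28, 342]);


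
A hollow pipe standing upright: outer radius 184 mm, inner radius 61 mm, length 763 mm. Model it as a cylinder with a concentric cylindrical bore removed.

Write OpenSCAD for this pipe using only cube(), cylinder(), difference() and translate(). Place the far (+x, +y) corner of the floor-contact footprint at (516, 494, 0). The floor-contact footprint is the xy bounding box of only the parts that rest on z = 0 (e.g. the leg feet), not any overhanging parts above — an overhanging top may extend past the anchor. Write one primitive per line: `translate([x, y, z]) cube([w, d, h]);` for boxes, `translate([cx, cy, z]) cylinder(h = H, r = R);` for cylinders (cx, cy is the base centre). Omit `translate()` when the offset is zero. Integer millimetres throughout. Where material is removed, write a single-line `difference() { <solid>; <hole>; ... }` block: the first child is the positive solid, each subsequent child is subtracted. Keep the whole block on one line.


difference() { translate([332, 310, 0]) cylinder(h = 763, r = 184); translate([332, 310, 0]) cylinder(h = 763, r = 61); }


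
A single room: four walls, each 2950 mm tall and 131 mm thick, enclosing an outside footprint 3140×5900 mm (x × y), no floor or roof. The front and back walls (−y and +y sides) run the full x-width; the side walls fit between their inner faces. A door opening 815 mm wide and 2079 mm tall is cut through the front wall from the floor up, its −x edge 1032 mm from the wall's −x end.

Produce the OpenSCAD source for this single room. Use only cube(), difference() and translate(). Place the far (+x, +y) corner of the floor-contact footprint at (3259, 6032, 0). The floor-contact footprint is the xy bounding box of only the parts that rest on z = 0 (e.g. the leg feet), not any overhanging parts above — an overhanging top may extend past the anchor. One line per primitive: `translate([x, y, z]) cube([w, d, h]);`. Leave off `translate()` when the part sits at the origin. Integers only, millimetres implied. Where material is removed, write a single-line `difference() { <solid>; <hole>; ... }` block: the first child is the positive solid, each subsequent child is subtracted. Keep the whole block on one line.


difference() { translate([119, 132, 0]) cube([3140, 131, 2950]); translate([1151, 132, 0]) cube([815, 131, 2079]); }
translate([119, 5901, 0]) cube([3140, 131, 2950]);
translate([119, 263, 0]) cube([131, 5638, 2950]);
translate([3128, 263, 0]) cube([131, 5638, 2950]);


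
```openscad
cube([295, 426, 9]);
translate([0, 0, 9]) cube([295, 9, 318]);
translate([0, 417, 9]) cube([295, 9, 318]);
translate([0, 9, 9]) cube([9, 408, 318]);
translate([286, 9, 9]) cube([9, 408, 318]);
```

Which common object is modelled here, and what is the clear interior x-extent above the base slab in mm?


An open box. The internal width is 277 mm.

A 295×426 base slab with four walls standing on it — an open box. The base is 295 mm wide and the walls are 9 mm thick, so the internal width is 295 − 2 × 9 = 277 mm.


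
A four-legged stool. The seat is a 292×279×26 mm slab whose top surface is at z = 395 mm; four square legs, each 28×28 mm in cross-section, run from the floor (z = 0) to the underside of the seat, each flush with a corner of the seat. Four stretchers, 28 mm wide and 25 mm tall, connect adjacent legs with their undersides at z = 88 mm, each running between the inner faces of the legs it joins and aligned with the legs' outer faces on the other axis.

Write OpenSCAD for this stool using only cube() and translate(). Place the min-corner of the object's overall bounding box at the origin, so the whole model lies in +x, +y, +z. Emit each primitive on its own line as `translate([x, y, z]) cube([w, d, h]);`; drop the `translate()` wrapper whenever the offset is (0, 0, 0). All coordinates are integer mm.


// leg_h = 395 - 26 = 369
// stretcher span = 292 - 2*28 = 236
translate([0, 0, 369]) cube([292, 279, 26]);
cube([28, 28, 369]);
translate([264, 0, 0]) cube([28, 28, 369]);
translate([0, 251, 0]) cube([28, 28, 369]);
translate([264, 251, 0]) cube([28, 28, 369]);
translate([28, 0, 88]) cube([236, 28, 25]);
translate([28, 251, 88]) cube([236, 28, 25]);
translate([0, 28, 88]) cube([28, 223, 25]);
translate([264, 28, 88]) cube([28, 223, 25]);


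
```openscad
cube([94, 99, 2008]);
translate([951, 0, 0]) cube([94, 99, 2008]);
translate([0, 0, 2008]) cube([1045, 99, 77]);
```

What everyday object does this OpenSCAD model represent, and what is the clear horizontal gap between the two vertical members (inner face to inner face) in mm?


A door frame. The clear opening width is 857 mm.

Two 2008 mm tall posts with a header on top — a door frame. The left jamb is 94 mm wide at x = 0; the right jamb starts at x = 951. The clear opening is 951 − 94 = 857 mm.


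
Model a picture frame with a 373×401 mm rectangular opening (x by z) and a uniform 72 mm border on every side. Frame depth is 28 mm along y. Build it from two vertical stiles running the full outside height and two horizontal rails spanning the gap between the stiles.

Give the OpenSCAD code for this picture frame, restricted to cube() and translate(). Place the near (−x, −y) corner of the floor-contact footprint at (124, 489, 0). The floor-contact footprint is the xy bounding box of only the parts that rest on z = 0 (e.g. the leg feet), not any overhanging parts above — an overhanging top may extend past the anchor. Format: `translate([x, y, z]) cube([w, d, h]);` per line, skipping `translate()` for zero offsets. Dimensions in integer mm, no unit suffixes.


translate([124, 489, 0]) cube([72, 28, 545]);
translate([569, 489, 0]) cube([72, 28, 545]);
translate([196, 489, 0]) cube([373, 28, 72]);
translate([196, 489, 473]) cube([373, 28, 72]);


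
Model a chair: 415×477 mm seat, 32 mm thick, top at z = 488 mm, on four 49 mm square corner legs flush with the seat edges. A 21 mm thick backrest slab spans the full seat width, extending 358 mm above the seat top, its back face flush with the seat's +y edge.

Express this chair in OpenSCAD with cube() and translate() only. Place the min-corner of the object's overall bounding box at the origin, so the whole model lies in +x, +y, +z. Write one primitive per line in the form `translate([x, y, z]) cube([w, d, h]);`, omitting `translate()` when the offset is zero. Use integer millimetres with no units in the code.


translate([0, 0, 456]) cube([415, 477, 32]);
cube([49, 49, 456]);
translate([366, 0, 0]) cube([49, 49, 456]);
translate([0, 428, 0]) cube([49, 49, 456]);
translate([366, 428, 0]) cube([49, 49, 456]);
translate([0, 456, 488]) cube([415, 21, 358]);


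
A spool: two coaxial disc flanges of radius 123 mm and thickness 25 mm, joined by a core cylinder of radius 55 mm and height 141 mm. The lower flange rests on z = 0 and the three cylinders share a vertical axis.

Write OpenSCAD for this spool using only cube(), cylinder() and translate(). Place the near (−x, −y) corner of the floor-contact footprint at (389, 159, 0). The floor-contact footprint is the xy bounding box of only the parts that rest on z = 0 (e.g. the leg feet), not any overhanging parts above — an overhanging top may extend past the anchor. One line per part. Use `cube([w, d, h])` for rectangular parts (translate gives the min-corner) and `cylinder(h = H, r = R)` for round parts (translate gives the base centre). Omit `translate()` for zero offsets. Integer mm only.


translate([512, 282, 0]) cylinder(h = 25, r = 123);
translate([512, 282, 25]) cylinder(h = 141, r = 55);
translate([512, 282, 166]) cylinder(h = 25, r = 123);


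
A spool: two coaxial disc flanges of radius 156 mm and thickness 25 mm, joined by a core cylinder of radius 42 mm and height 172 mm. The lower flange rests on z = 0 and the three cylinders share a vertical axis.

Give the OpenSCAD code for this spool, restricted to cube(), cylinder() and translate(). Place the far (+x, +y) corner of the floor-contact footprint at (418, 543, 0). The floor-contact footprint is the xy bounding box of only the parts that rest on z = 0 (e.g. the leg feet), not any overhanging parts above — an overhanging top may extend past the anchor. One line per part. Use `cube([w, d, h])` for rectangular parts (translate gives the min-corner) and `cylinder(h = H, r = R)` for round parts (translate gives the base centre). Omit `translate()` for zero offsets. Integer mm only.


translate([262, 387, 0]) cylinder(h = 25, r = 156);
translate([262, 387, 25]) cylinder(h = 172, r = 42);
translate([262, 387, 197]) cylinder(h = 25, r = 156);


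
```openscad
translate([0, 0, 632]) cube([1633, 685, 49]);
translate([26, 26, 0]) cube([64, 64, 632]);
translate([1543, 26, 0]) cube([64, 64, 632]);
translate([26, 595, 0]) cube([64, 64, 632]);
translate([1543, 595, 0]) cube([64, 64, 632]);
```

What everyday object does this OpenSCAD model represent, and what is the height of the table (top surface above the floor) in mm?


A table. The table height is 681 mm.

A 1633×685×49 slab sits at z = 632 on four 64 mm square posts — a table. The top surface is at 632 + 49 = 681 mm.


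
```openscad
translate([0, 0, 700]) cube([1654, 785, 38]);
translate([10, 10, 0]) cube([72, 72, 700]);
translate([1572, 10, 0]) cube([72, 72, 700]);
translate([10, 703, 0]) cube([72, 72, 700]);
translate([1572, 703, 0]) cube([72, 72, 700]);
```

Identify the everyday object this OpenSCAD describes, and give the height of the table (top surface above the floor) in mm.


A table. The table height is 738 mm.

A 1654×785×38 slab sits at z = 700 on four 72 mm square posts — a table. The top surface is at 700 + 38 = 738 mm.


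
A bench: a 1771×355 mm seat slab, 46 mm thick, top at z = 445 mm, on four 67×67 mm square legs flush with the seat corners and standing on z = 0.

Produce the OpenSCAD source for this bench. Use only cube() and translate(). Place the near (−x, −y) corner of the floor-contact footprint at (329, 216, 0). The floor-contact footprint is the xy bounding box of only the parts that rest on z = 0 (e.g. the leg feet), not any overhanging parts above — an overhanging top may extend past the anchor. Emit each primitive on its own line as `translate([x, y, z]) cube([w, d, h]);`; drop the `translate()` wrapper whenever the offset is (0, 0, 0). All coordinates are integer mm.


translate([329, 216, 399]) cube([1771, 355, 46]);
translate([329, 216, 0]) cube([67, 67, 399]);
translate([329, 504, 0]) cube([67, 67, 399]);
translate([2033, 216, 0]) cube([67, 67, 399]);
translate([2033, 504, 0]) cube([67, 67, 399]);


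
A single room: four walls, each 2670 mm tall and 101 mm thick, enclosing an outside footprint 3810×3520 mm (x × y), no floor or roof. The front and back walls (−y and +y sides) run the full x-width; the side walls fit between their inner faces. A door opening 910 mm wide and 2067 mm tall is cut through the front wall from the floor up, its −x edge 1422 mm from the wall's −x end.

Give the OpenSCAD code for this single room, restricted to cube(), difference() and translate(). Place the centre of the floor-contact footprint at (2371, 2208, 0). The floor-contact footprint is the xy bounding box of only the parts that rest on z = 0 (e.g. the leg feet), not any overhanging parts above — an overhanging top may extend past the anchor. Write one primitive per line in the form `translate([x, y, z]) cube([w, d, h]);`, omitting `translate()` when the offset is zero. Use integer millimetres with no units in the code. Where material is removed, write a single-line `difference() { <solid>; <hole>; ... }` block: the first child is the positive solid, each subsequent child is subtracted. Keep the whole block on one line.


difference() { translate([466, 448, 0]) cube([3810, 101, 2670]); translate([1888, 448, 0]) cube([910, 101, 2067]); }
translate([466, 3867, 0]) cube([3810, 101, 2670]);
translate([466, 549, 0]) cube([101, 3318, 2670]);
translate([4175, 549, 0]) cube([101, 3318, 2670]);


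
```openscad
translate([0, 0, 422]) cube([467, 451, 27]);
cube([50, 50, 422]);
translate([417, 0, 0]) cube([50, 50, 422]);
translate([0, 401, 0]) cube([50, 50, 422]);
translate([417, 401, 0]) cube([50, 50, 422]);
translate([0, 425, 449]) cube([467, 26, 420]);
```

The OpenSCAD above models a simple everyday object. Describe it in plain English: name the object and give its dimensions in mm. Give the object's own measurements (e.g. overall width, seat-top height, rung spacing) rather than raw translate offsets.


A chair. The seat is a 467×451×27 mm slab with its top at z = 449 mm, on four 50×50 mm corner legs (flush with the seat edges, standing on z = 0). A flat backrest 26 mm thick, 420 mm tall, spans the full seat width and rises from the seat top along its +y edge, rear face flush with the rear of the seat.


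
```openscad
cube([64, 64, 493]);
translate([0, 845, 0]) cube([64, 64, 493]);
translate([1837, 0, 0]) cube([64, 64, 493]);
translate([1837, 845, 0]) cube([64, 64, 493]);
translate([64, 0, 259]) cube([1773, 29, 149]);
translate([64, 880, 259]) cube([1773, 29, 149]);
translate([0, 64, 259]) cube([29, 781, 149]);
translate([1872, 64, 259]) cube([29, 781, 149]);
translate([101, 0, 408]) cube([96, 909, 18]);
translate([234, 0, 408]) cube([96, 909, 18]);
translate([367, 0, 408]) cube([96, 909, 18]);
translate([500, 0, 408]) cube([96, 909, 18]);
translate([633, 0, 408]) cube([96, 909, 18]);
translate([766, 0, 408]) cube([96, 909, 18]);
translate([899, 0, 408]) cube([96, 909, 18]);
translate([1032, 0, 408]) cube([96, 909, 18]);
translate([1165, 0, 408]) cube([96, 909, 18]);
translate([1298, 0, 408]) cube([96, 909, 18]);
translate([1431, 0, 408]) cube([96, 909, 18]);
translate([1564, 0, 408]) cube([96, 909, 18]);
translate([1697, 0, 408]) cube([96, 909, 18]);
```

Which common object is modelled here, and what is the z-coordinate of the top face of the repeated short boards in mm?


A bed frame. The slat-top height is 426 mm.

Four posts, four rails, and a row of slats — a bed frame. Slats sit on the rails at z = 259 + 149 = 408; with slat thickness 18, the top is 426 mm.


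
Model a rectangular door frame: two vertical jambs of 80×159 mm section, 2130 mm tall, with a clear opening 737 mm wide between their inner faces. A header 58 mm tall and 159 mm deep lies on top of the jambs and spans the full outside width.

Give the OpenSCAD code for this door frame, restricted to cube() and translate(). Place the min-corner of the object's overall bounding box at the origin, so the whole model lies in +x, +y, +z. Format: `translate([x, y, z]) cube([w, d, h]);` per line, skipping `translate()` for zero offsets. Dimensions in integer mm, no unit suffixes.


cube([80, 159, 2130]);
translate([817, 0, 0]) cube([80, 159, 2130]);
translate([0, 0, 2130]) cube([897, 159, 58]);


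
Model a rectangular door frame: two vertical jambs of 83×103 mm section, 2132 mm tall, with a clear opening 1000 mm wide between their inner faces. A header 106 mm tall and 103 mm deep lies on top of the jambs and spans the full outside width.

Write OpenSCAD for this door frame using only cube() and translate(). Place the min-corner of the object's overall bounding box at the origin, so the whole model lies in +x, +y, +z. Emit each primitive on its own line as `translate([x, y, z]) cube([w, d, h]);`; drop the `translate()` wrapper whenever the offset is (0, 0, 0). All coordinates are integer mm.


cube([83, 103, 2132]);
translate([1083, 0, 0]) cube([83, 103, 2132]);
translate([0, 0, 2132]) cube([1166, 103, 106]);


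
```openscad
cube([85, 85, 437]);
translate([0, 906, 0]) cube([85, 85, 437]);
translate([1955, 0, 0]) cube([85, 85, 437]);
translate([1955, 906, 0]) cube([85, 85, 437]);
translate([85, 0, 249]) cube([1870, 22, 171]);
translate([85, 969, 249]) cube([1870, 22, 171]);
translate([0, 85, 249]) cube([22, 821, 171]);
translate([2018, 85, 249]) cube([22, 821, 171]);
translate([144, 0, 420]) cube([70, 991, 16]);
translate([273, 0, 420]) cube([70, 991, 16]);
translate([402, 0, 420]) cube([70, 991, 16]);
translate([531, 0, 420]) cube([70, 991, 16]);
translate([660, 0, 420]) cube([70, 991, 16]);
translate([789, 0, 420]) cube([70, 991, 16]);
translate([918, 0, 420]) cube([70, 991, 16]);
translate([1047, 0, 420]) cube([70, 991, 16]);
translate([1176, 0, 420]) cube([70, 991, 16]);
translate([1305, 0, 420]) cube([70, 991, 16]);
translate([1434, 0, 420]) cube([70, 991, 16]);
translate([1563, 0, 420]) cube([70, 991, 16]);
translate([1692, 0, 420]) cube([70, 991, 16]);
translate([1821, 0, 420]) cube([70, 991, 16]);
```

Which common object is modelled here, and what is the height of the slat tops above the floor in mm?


A bed frame. The slat-top height is 436 mm.

Four posts, four rails, and a row of slats — a bed frame. Slats sit on the rails at z = 249 + 171 = 420; with slat thickness 16, the top is 436 mm.


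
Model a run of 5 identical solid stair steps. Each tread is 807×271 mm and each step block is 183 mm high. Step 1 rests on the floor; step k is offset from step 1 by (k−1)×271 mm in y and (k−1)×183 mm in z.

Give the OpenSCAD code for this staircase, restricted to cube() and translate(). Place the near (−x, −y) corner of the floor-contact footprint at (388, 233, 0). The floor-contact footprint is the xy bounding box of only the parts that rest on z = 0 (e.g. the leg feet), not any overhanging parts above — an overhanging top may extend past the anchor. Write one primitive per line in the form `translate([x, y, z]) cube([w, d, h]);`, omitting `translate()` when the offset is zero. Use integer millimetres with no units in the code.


translate([388, 233, 0]) cube([807, 271, 183]);
translate([388, 504, 183]) cube([807, 271, 183]);
translate([388, 775, 366]) cube([807, 271, 183]);
translate([388, 1046, 549]) cube([807, 271, 183]);
translate([388, 1317, 732]) cube([807, 271, 183]);


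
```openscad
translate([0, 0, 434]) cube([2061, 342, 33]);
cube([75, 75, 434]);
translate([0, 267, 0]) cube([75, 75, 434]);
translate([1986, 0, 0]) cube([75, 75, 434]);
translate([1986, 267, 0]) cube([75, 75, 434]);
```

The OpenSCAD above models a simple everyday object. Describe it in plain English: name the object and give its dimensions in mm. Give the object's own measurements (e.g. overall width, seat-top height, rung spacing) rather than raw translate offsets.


A bench: a 2061×342 mm seat slab, 33 mm thick, top at z = 467 mm, on four 75×75 mm square legs flush with the seat corners and standing on z = 0.


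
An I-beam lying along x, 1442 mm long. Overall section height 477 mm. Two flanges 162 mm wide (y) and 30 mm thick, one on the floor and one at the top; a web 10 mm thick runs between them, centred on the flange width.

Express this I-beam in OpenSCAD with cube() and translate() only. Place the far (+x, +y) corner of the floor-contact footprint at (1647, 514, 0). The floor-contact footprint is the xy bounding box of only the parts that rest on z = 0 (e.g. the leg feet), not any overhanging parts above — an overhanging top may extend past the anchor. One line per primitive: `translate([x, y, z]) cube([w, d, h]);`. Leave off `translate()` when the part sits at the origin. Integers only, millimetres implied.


translate([205, 352, 0]) cube([1442, 162, 30]);
translate([205, 428, 30]) cube([1442, 10, 417]);
translate([205, 352, 447]) cube([1442, 162, 30]);


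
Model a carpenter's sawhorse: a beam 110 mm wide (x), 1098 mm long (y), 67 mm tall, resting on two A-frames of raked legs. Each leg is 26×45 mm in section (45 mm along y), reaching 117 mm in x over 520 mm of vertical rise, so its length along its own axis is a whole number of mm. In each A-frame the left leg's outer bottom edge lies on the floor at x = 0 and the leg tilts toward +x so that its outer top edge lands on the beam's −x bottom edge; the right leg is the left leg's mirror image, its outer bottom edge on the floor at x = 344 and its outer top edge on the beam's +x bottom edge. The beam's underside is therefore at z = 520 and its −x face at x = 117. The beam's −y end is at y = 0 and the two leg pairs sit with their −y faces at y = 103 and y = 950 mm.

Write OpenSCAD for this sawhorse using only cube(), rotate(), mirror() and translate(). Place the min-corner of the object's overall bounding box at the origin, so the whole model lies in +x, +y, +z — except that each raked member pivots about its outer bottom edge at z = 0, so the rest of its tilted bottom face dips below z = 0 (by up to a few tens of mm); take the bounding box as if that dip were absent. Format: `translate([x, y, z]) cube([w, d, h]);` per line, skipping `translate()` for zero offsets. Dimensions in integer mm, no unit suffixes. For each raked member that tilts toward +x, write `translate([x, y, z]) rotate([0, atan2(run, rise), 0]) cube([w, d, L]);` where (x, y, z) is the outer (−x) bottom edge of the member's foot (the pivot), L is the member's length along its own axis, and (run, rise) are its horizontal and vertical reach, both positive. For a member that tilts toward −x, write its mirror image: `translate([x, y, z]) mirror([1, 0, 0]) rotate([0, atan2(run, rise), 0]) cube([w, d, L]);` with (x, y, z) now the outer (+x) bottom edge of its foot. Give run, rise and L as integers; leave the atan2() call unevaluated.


// leg length = √(117² + 520²) = 533
// right-leg outer foot x = 2·117 + 110 = 344
// beam min-corner = (117, 0, 520)
translate([117, 0, 520]) cube([110, 1098, 67]);
translate([0, 103, 0]) rotate([0, atan2(117, 520), 0]) cube([26, 45, 533]);
translate([344, 103, 0]) mirror([1, 0, 0]) rotate([0, atan2(117, 520), 0]) cube([26, 45, 533]);
translate([0, 950, 0]) rotate([0, atan2(117, 520), 0]) cube([26, 45, 533]);
translate([344, 950, 0]) mirror([1, 0, 0]) rotate([0, atan2(117, 520), 0]) cube([26, 45, 533]);


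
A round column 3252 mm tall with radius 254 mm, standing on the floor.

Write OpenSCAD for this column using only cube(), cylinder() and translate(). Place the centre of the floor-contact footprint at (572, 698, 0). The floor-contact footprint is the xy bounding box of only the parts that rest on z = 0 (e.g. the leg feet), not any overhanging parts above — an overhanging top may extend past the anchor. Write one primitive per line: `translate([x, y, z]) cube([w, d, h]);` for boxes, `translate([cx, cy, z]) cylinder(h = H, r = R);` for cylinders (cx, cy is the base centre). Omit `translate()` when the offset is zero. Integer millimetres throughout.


translate([572, 698, 0]) cylinder(h = 3252, r = 254);


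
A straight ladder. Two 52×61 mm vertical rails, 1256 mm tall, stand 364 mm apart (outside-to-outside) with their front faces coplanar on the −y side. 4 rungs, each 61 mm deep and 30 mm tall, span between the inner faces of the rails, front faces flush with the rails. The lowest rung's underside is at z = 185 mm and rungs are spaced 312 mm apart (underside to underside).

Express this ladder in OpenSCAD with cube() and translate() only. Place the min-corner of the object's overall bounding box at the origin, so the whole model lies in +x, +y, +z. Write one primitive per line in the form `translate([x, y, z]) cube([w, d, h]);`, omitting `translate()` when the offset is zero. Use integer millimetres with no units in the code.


// rung span = 364 - 2*52 = 260
// rung[k] z = 185 + k*312
cube([52, 61, 1256]);
translate([312, 0, 0]) cube([52, 61, 1256]);
translate([52, 0, 185]) cube([260, 61, 30]);
translate([52, 0, 497]) cube([260, 61, 30]);
translate([52, 0, 809]) cube([260, 61, 30]);
translate([52, 0, 1121]) cube([260, 61, 30]);


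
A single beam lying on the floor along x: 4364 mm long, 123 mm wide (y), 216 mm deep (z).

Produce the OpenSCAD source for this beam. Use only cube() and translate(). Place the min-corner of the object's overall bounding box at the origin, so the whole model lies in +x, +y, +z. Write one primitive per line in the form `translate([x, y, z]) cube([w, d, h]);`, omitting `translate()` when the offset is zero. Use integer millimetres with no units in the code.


cube([4364, 123, 216]);


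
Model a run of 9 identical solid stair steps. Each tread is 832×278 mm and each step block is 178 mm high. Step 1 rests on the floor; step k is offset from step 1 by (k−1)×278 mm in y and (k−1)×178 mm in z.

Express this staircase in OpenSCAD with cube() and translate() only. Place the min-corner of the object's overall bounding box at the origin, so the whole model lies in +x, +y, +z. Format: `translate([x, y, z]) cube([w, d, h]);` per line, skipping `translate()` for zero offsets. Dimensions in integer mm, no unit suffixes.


cube([832, 278, 178]);
translate([0, 278, 178]) cube([832, 278, 178]);
translate([0, 556, 356]) cube([832, 278, 178]);
translate([0, 834, 534]) cube([832, 278, 178]);
translate([0, 1112, 712]) cube([832, 278, 178]);
translate([0, 1390, 890]) cube([832, 278, 178]);
translate([0, 1668, 1068]) cube([832, 278, 178]);
translate([0, 1946, 1246]) cube([832, 278, 178]);
translate([0, 2224, 1424]) cube([832, 278, 178]);


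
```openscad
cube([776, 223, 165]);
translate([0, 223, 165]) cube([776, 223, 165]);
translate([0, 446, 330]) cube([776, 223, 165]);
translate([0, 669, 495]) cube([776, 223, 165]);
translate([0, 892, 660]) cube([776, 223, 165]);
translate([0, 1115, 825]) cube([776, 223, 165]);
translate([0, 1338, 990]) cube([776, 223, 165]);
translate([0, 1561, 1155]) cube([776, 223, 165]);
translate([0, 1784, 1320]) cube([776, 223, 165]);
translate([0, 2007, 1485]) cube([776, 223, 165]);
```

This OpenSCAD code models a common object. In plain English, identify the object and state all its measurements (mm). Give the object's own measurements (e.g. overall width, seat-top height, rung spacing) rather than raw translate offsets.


A straight staircase of 10 solid steps. Each step is 776 mm wide (x), 223 mm deep (y, the going) and 165 mm tall (the rise). The first step rests on the floor; each subsequent step sits one going further in +y and one rise higher in +z, directly behind and above the previous step with no overlap.


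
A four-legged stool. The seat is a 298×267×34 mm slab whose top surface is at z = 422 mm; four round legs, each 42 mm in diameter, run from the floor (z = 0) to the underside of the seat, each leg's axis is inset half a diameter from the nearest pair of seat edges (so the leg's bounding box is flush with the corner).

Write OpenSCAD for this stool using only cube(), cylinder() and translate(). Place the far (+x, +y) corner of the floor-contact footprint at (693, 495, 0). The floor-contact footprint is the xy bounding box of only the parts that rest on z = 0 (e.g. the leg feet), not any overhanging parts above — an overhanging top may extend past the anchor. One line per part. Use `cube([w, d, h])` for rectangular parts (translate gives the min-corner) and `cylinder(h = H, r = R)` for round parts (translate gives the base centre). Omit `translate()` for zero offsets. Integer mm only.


// leg_h = 422 - 34 = 388
translate([395, 228, 388]) cube([298, 267, 34]);
translate([416, 249, 0]) cylinder(h = 388, r = 21);
translate([672, 249, 0]) cylinder(h = 388, r = 21);
translate([416, 474, 0]) cylinder(h = 388, r = 21);
translate([672, 474, 0]) cylinder(h = 388, r = 21);


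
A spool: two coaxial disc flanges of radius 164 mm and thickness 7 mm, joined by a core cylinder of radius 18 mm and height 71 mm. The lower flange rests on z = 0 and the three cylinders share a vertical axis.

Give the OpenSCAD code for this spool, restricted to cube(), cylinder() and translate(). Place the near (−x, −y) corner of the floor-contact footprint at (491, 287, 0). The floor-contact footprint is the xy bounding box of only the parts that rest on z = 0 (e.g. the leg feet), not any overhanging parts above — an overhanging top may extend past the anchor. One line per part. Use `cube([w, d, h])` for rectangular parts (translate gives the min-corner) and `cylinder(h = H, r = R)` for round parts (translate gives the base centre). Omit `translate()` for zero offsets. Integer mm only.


translate([655, 451, 0]) cylinder(h = 7, r = 164);
translate([655, 451, 7]) cylinder(h = 71, r = 18);
translate([655, 451, 78]) cylinder(h = 7, r = 164);


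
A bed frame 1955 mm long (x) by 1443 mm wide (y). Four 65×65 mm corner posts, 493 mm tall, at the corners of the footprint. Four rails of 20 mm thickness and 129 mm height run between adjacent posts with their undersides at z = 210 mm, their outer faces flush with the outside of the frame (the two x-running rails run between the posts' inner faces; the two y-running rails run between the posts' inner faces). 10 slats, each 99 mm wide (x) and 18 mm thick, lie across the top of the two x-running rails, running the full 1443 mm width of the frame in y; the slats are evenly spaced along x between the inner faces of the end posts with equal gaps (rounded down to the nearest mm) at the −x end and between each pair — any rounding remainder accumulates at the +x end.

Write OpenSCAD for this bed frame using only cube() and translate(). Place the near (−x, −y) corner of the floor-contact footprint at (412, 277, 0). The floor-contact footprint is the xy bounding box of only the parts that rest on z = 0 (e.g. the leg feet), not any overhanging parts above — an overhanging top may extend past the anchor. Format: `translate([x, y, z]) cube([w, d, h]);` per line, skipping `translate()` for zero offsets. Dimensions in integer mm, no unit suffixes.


translate([412, 277, 0]) cube([65, 65, 493]);
translate([412, 1655, 0]) cube([65, 65, 493]);
translate([2302, 277, 0]) cube([65, 65, 493]);
translate([2302, 1655, 0]) cube([65, 65, 493]);
translate([477, 277, 210]) cube([1825, 20, 129]);
translate([477, 1700, 210]) cube([1825, 20, 129]);
translate([412, 342, 210]) cube([20, 1313, 129]);
translate([2347, 342, 210]) cube([20, 1313, 129]);
translate([552, 277, 339]) cube([99, 1443, 18]);
translate([726, 277, 339]) cube([99, 1443, 18]);
translate([900, 277, 339]) cube([99, 1443, 18]);
translate([1074, 277, 339]) cube([99, 1443, 18]);
translate([1248, 277, 339]) cube([99, 1443, 18]);
translate([1422, 277, 339]) cube([99, 1443, 18]);
translate([1596, 277, 339]) cube([99, 1443, 18]);
translate([1770, 277, 339]) cube([99, 1443, 18]);
translate([1944, 277, 339]) cube([99, 1443, 18]);
translate([2118, 277, 339]) cube([99, 1443, 18]);


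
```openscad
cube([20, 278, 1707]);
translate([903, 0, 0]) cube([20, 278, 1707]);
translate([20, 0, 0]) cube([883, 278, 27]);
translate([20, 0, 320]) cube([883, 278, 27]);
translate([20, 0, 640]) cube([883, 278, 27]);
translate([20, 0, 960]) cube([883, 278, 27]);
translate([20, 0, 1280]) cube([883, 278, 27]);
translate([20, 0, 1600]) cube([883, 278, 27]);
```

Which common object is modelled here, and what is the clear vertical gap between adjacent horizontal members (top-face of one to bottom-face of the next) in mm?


A bookshelf. The clear shelf gap is 293 mm.

Two tall side panels with 6 horizontal boards between them — a bookshelf. The first two shelf undersides are at z = 0 and z = 320; with shelf thickness 27, the clear gap is 320 − 0 − 27 = 293 mm.


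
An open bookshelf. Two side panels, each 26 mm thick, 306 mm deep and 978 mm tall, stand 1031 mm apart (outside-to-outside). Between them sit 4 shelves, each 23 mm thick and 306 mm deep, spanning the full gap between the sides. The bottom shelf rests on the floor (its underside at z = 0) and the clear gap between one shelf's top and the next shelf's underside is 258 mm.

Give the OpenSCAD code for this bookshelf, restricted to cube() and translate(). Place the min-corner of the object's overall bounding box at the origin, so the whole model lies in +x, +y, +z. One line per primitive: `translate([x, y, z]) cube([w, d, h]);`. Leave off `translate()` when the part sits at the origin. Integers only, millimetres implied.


cube([26, 306, 978]);
translate([1005, 0, 0]) cube([26, 306, 978]);
translate([26, 0, 0]) cube([979, 306, 23]);
translate([26, 0, 281]) cube([979, 306, 23]);
translate([26, 0, 562]) cube([979, 306, 23]);
translate([26, 0, 843]) cube([979, 306, 23]);


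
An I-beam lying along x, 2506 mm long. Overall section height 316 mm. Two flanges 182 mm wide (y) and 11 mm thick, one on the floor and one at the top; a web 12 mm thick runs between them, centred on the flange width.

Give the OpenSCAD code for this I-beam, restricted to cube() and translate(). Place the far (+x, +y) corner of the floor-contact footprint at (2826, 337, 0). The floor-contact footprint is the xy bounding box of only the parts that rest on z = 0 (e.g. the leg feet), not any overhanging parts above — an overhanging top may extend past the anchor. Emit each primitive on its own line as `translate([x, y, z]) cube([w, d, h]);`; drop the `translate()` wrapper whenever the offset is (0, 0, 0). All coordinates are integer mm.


translate([320, 155, 0]) cube([2506, 182, 11]);
translate([320, 240, 11]) cube([2506, 12, 294]);
translate([320, 155, 305]) cube([2506, 182, 11]);


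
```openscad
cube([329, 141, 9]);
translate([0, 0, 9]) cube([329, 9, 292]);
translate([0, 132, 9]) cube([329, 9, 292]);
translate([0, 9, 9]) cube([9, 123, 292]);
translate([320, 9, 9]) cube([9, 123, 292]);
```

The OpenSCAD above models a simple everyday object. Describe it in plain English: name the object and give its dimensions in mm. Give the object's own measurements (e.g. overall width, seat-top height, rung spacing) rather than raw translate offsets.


An open-topped rectangular box: outside dimensions 329×141×301 mm, with a uniform wall and base thickness of 9 mm. The base is a full 329×141 slab on the floor; four walls sit on top of the base. The front and back walls (the −y and +y sides) span the full width; the two side walls fit between them.


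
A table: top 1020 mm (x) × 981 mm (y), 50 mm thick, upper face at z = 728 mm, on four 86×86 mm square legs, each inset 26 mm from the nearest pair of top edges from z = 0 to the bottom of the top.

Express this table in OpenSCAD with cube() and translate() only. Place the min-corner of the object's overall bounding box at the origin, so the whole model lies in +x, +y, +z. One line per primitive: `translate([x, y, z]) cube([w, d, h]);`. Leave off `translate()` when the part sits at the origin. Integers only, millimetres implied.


translate([0, 0, 678]) cube([1020, 981, 50]);
translate([26, 26, 0]) cube([86, 86, 678]);
translate([908, 26, 0]) cube([86, 86, 678]);
translate([26, 869, 0]) cube([86, 86, 678]);
translate([908, 869, 0]) cube([86, 86, 678]);


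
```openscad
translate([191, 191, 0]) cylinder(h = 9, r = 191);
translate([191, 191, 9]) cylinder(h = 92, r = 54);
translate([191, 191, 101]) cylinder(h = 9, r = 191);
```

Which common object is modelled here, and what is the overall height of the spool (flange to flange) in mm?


A spool. The overall height is 110 mm.

Three coaxial cylinders, large–small–large — a spool. Two 9 mm flanges and a 92 mm core give 9 + 92 + 9 = 110 mm.


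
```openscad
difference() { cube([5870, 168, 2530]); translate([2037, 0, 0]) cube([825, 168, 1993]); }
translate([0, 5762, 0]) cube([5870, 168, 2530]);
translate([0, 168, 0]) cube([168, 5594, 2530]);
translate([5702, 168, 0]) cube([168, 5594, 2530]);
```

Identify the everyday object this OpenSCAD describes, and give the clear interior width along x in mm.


A single room. The interior width is 5534 mm.

Four walls enclosing a rectangle with a door in the front wall — a room. Outside width 5870 minus two 168 mm walls gives 5534 mm.


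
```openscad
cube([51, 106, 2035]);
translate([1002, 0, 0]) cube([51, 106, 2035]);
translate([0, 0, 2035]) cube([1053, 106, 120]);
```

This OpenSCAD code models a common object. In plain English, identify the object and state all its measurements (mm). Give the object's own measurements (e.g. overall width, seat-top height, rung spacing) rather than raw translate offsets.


A door frame. The clear opening is 951 mm wide and 2035 mm high. Two 51 mm wide jambs, 106 mm deep, stand either side of the opening from the floor to the top of the opening. A 120 mm thick head sits across the top of both jambs, spanning the full outside width of the frame.
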